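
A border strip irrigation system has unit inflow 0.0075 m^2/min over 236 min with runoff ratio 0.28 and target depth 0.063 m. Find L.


L = q*t/((1+r)*Z)
L = 0.0075*236/((1+0.28)*0.063)
L = 1.77/0.08064

21.9494 m


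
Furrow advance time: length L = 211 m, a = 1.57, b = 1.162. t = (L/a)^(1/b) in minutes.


t = (L/a)^(1/b)
t = (211/1.57)^(1/1.162)
t = 134.394904^(1/1.162)

67.8664 min


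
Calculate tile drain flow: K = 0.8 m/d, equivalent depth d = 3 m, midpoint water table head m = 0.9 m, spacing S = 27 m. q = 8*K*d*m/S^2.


q = 8*K*d*m/S^2
q = 8*0.8*3*0.9/27^2
q = 17.2800 / 729

0.0237 m/d


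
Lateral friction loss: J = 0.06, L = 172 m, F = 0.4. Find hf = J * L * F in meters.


hf = J * L * F = 0.06 * 172 * 0.4 = 4.1280 m

4.1280 m


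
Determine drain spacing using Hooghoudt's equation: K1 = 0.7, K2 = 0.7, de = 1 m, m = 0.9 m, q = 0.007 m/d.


S^2 = 8*K2*de*m/q + 4*K1*m^2/q
S^2 = 8*0.7*1*0.9/0.007 + 4*0.7*0.9^2/0.007
S = sqrt(1044.0000)

32.3110 m


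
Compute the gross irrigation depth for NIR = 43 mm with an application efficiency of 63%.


Ea = 63% = 0.63
GID = NIR / Ea = 43 / 0.63 = 68.2540 mm

68.2540 mm


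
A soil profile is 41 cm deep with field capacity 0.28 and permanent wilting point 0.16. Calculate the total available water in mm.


AWC = (FC - PWP) * d * 10
AWC = (0.28 - 0.16) * 41 * 10
AWC = 0.1200 * 41 * 10

49.2000 mm


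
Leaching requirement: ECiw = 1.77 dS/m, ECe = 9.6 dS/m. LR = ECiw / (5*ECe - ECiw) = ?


LR = ECiw / (5*ECe - ECiw)
LR = 1.77 / (5*9.6 - 1.77)
LR = 1.77 / 46.2300

0.0383


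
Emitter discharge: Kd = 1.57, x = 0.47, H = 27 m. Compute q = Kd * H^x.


q = Kd * H^x = 1.57 * 27^0.47 = 1.57 * 4.706965

7.3899 L/h


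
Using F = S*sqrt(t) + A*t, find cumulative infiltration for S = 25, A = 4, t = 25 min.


F = S*sqrt(t) + A*t
F = 25*sqrt(25) + 4*25
F = 25*5.000000 + 100

225.0000 mm


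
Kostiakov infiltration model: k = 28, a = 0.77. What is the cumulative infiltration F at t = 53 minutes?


F = k * t^a = 28 * 53^0.77
F = 28 * 21.266324

595.4571 mm


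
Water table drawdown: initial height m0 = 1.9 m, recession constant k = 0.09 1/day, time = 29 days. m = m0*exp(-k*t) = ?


m = m0 * exp(-k*t)
m = 1.9 * exp(-0.09 * 29)
m = 1.9 * exp(-2.6100)

0.1397 m


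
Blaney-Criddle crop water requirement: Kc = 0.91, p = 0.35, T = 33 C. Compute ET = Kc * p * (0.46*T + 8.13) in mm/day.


ET = Kc * p * (0.46*T + 8.13)
ET = 0.91 * 0.35 * (0.46*33 + 8.13)
ET = 0.91 * 0.35 * 23.3100

7.4242 mm/day


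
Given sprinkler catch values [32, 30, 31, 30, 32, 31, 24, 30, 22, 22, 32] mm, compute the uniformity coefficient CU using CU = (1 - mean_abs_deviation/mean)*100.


mean = 28.727273 mm
MAD = 3.305785 mm
CU = (1 - 3.305785/28.727273)*100

88.4925 %


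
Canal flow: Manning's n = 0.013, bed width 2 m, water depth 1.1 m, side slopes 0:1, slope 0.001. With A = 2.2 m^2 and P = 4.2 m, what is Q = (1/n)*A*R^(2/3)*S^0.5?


R = A/P = 2.2/4.2 = 0.523810
Q = (1/0.013) * 2.2 * 0.523810^(2/3) * 0.001^0.5

3.4775 m^3/s


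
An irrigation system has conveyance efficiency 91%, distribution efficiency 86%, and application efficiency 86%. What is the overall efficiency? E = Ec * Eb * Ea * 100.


Ec = 0.91, Eb = 0.86, Ea = 0.86
E = 0.91 * 0.86 * 0.86 * 100 = 67.3036%

67.3036 %


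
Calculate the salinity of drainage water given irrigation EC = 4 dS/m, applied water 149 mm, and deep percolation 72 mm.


EC_dw = EC_iw * D_iw / D_dw
EC_dw = 4 * 149 / 72
EC_dw = 596 / 72

8.2778 dS/m


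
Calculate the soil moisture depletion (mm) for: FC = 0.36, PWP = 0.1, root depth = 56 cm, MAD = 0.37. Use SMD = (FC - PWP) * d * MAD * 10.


SMD = (FC - PWP) * d * MAD * 10
SMD = (0.36 - 0.1) * 56 * 0.37 * 10
SMD = 0.2600 * 56 * 0.37 * 10

53.8720 mm


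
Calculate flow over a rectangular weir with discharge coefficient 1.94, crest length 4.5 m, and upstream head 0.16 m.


Q = C * L * H^(3/2) = 1.94 * 4.5 * 0.16^1.5 = 1.94 * 4.5 * 0.064000

0.5587 m^3/s


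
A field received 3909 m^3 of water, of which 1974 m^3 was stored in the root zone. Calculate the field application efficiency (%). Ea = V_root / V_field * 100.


Ea = V_root / V_field * 100 = 1974 / 3909 * 100 = 50.4988%

50.4988 %


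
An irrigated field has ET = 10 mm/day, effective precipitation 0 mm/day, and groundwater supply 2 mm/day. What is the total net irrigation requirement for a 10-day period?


Daily deficit = ET - Pe - GW = 10 - 0 - 2 = 8 mm/day
NIR = 8 * 10 = 80 mm

80.0000 mm


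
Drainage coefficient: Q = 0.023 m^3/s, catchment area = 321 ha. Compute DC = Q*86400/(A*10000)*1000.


DC = Q * 86400 / (A * 10000) * 1000
DC = 0.023 * 86400 / (321 * 10000) * 1000
DC = 1987200.0000 / 3210000

0.6191 mm/day


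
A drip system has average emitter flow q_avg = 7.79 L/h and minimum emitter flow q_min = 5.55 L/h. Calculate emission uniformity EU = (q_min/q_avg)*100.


EU = (q_min/q_avg)*100 = (5.55/7.79)*100 = 71.2452%

71.2452 %


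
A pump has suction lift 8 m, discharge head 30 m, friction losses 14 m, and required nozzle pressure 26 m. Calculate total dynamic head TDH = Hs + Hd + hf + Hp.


TDH = Hs + Hd + hf + Hp = 8 + 30 + 14 + 26 = 78

78 m


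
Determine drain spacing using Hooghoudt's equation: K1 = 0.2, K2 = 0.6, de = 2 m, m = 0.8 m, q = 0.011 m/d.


S^2 = 8*K2*de*m/q + 4*K1*m^2/q
S^2 = 8*0.6*2*0.8/0.011 + 4*0.2*0.8^2/0.011
S = sqrt(744.7273)

27.2897 m


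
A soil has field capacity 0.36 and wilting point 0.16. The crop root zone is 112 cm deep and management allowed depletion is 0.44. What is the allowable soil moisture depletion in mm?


SMD = (FC - PWP) * d * MAD * 10
SMD = (0.36 - 0.16) * 112 * 0.44 * 10
SMD = 0.2000 * 112 * 0.44 * 10

98.5600 mm


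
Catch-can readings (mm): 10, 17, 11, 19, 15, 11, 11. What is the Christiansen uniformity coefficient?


mean = 13.428571 mm
MAD = 3.061224 mm
CU = (1 - 3.061224/13.428571)*100

77.2037 %


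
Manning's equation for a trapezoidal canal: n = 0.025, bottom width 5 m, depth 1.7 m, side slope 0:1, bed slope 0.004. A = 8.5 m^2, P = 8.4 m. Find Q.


R = A/P = 8.5/8.4 = 1.011905
Q = (1/0.025) * 8.5 * 1.011905^(2/3) * 0.004^0.5

21.6738 m^3/s


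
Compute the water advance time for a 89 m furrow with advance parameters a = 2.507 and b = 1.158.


t = (L/a)^(1/b)
t = (89/2.507)^(1/1.158)
t = 35.500598^(1/1.158)

21.8131 min


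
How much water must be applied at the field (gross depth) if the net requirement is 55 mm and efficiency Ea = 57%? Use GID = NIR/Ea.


Ea = 57% = 0.57
GID = NIR / Ea = 55 / 0.57 = 96.4912 mm

96.4912 mm


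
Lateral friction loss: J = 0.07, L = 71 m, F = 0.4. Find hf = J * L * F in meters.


hf = J * L * F = 0.07 * 71 * 0.4 = 1.9880 m

1.9880 m


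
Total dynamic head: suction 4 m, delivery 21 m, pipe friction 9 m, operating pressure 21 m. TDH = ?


TDH = Hs + Hd + hf + Hp = 4 + 21 + 9 + 21 = 55

55 m


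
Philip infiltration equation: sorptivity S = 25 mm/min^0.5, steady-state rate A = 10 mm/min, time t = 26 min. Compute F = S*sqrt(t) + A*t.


F = S*sqrt(t) + A*t
F = 25*sqrt(26) + 10*26
F = 25*5.099020 + 260

387.4755 mm


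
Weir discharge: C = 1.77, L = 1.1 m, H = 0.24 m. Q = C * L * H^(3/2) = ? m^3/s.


Q = C * L * H^(3/2) = 1.77 * 1.1 * 0.24^1.5 = 1.77 * 1.1 * 0.117576

0.2289 m^3/s


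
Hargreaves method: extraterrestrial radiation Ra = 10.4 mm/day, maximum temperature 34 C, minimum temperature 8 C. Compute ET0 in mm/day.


Tmean = (Tmax + Tmin)/2 = (34 + 8)/2 = 21.0
ET0 = 0.0023 * 10.4 * (21.0 + 17.8) * sqrt(34 - 8)
ET0 = 0.0023 * 10.4 * 38.8 * 5.099020

4.7324 mm/day


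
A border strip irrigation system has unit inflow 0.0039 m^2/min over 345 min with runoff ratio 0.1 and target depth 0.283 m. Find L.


L = q*t/((1+r)*Z)
L = 0.0039*345/((1+0.1)*0.283)
L = 1.3455/0.3113

4.3222 m


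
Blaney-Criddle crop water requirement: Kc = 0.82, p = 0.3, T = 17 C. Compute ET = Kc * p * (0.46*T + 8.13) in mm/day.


ET = Kc * p * (0.46*T + 8.13)
ET = 0.82 * 0.3 * (0.46*17 + 8.13)
ET = 0.82 * 0.3 * 15.9500

3.9237 mm/day


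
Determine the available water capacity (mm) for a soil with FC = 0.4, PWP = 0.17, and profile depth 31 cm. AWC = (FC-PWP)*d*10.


AWC = (FC - PWP) * d * 10
AWC = (0.4 - 0.17) * 31 * 10
AWC = 0.2300 * 31 * 10

71.3000 mm


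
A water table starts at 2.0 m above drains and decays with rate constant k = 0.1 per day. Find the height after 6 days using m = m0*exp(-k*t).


m = m0 * exp(-k*t)
m = 2.0 * exp(-0.1 * 6)
m = 2.0 * exp(-0.6000)

1.0976 m


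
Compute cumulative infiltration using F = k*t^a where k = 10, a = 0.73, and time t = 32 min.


F = k * t^a = 10 * 32^0.73
F = 10 * 12.553346

125.5335 mm


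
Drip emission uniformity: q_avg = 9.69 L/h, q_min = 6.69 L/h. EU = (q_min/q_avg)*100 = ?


EU = (q_min/q_avg)*100 = (6.69/9.69)*100 = 69.0402%

69.0402 %


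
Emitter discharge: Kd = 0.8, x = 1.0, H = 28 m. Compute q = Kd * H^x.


q = Kd * H^x = 0.8 * 28^1.0 = 0.8 * 28.000000

22.4000 L/h


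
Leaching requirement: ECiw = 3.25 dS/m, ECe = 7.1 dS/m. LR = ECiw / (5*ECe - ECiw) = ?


LR = ECiw / (5*ECe - ECiw)
LR = 3.25 / (5*7.1 - 3.25)
LR = 3.25 / 32.2500

0.1008


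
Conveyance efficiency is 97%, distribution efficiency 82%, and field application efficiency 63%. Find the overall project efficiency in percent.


Ec = 0.97, Eb = 0.82, Ea = 0.63
E = 0.97 * 0.82 * 0.63 * 100 = 50.1102%

50.1102 %


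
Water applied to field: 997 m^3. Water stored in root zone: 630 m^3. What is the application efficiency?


Ea = V_root / V_field * 100 = 630 / 997 * 100 = 63.1896%

63.1896 %


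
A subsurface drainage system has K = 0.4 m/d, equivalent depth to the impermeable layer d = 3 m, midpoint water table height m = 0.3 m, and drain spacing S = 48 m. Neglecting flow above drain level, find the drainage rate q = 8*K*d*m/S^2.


q = 8*K*d*m/S^2
q = 8*0.4*3*0.3/48^2
q = 2.8800 / 2304

0.0013 m/d


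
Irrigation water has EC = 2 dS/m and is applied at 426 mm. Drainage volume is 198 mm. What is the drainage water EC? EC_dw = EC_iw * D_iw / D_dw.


EC_dw = EC_iw * D_iw / D_dw
EC_dw = 2 * 426 / 198
EC_dw = 852 / 198

4.3030 dS/m


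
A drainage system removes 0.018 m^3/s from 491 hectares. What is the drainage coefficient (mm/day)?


DC = Q * 86400 / (A * 10000) * 1000
DC = 0.018 * 86400 / (491 * 10000) * 1000
DC = 1555200.0000 / 4910000

0.3167 mm/day


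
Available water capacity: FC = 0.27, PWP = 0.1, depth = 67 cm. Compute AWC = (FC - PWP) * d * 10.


AWC = (FC - PWP) * d * 10
AWC = (0.27 - 0.1) * 67 * 10
AWC = 0.1700 * 67 * 10

113.9000 mm


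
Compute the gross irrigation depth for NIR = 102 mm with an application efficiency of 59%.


Ea = 59% = 0.59
GID = NIR / Ea = 102 / 0.59 = 172.8814 mm

172.8814 mm


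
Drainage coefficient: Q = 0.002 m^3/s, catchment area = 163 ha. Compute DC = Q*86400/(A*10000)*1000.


DC = Q * 86400 / (A * 10000) * 1000
DC = 0.002 * 86400 / (163 * 10000) * 1000
DC = 172800.0000 / 1630000

0.1060 mm/day


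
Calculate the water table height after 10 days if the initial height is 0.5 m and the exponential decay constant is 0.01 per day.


m = m0 * exp(-k*t)
m = 0.5 * exp(-0.01 * 10)
m = 0.5 * exp(-0.1000)

0.4524 m


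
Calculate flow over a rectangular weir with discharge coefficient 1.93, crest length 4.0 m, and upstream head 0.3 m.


Q = C * L * H^(3/2) = 1.93 * 4.0 * 0.3^1.5 = 1.93 * 4.0 * 0.164317

1.2685 m^3/s


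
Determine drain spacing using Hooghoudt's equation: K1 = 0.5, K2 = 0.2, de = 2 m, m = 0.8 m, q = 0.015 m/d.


S^2 = 8*K2*de*m/q + 4*K1*m^2/q
S^2 = 8*0.2*2*0.8/0.015 + 4*0.5*0.8^2/0.015
S = sqrt(256.0000)

16.0000 m


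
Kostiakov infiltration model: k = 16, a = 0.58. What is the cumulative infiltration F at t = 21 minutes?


F = k * t^a = 16 * 21^0.58
F = 16 * 5.846382

93.5421 mm


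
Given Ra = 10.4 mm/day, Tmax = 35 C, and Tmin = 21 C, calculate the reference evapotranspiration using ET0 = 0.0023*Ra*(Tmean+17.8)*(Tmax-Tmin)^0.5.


Tmean = (Tmax + Tmin)/2 = (35 + 21)/2 = 28.0
ET0 = 0.0023 * 10.4 * (28.0 + 17.8) * sqrt(35 - 21)
ET0 = 0.0023 * 10.4 * 45.8 * 3.741657

4.0991 mm/day


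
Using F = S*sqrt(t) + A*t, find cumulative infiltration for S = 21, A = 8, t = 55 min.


F = S*sqrt(t) + A*t
F = 21*sqrt(55) + 8*55
F = 21*7.416198 + 440

595.7402 mm


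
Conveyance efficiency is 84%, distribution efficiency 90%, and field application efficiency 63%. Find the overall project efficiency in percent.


Ec = 0.84, Eb = 0.9, Ea = 0.63
E = 0.84 * 0.9 * 0.63 * 100 = 47.6280%

47.6280 %


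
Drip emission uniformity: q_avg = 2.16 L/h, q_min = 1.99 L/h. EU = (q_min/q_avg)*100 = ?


EU = (q_min/q_avg)*100 = (1.99/2.16)*100 = 92.1296%

92.1296 %


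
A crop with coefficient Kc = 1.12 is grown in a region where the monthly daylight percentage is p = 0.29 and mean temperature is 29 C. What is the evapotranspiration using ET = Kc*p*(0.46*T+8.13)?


ET = Kc * p * (0.46*T + 8.13)
ET = 1.12 * 0.29 * (0.46*29 + 8.13)
ET = 1.12 * 0.29 * 21.4700

6.9735 mm/day


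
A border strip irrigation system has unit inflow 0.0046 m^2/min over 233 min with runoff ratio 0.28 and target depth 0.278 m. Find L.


L = q*t/((1+r)*Z)
L = 0.0046*233/((1+0.28)*0.278)
L = 1.0718/0.35584

3.0120 m


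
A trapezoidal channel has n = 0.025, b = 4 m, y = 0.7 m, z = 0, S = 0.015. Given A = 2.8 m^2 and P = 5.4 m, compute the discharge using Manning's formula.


R = A/P = 2.8/5.4 = 0.518519
Q = (1/0.025) * 2.8 * 0.518519^(2/3) * 0.015^0.5

8.8533 m^3/s


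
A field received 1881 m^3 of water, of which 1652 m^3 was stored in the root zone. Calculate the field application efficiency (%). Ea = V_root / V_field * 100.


Ea = V_root / V_field * 100 = 1652 / 1881 * 100 = 87.8256%

87.8256 %


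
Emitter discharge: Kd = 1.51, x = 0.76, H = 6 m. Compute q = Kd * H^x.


q = Kd * H^x = 1.51 * 6^0.76 = 1.51 * 3.902968

5.8935 L/h


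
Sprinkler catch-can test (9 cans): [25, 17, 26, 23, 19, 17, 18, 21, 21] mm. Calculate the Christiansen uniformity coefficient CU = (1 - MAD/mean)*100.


mean = 20.777778 mm
MAD = 2.691358 mm
CU = (1 - 2.691358/20.777778)*100

87.0469 %


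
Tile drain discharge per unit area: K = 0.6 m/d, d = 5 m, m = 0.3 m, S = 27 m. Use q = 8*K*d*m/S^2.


q = 8*K*d*m/S^2
q = 8*0.6*5*0.3/27^2
q = 7.2000 / 729

0.0099 m/d


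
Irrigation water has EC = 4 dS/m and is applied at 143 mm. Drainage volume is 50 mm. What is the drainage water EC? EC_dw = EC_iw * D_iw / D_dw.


EC_dw = EC_iw * D_iw / D_dw
EC_dw = 4 * 143 / 50
EC_dw = 572 / 50

11.4400 dS/m


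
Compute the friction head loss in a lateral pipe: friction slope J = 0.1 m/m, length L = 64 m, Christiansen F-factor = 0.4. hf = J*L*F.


hf = J * L * F = 0.1 * 64 * 0.4 = 2.5600 m

2.5600 m


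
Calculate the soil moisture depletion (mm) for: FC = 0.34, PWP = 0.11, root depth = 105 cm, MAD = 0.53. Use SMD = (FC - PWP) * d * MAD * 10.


SMD = (FC - PWP) * d * MAD * 10
SMD = (0.34 - 0.11) * 105 * 0.53 * 10
SMD = 0.2300 * 105 * 0.53 * 10

127.9950 mm


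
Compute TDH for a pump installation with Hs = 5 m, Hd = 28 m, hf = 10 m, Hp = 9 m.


TDH = Hs + Hd + hf + Hp = 5 + 28 + 10 + 9 = 52

52 m


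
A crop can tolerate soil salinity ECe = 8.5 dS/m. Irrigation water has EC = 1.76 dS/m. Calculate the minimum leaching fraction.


LR = ECiw / (5*ECe - ECiw)
LR = 1.76 / (5*8.5 - 1.76)
LR = 1.76 / 40.7400

0.0432


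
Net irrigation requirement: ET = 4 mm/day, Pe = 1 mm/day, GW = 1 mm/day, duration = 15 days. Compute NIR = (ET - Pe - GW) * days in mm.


Daily deficit = ET - Pe - GW = 4 - 1 - 1 = 2 mm/day
NIR = 2 * 15 = 30 mm

30.0000 mm


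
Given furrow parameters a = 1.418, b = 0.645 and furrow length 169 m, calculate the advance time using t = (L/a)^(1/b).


t = (L/a)^(1/b)
t = (169/1.418)^(1/0.645)
t = 119.181946^(1/0.645)

1655.5068 min


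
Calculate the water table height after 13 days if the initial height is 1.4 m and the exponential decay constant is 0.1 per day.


m = m0 * exp(-k*t)
m = 1.4 * exp(-0.1 * 13)
m = 1.4 * exp(-1.3000)

0.3815 m


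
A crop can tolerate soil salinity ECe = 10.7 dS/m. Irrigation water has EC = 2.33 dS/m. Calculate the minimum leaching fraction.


LR = ECiw / (5*ECe - ECiw)
LR = 2.33 / (5*10.7 - 2.33)
LR = 2.33 / 51.1700

0.0455


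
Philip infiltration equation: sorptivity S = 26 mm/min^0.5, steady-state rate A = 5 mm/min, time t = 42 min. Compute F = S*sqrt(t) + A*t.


F = S*sqrt(t) + A*t
F = 26*sqrt(42) + 5*42
F = 26*6.480741 + 210

378.4993 mm


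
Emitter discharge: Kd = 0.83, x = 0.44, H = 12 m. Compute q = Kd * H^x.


q = Kd * H^x = 0.83 * 12^0.44 = 0.83 * 2.984281

2.4770 L/h


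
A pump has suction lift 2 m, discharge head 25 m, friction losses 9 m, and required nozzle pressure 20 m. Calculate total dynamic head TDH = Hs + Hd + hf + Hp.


TDH = Hs + Hd + hf + Hp = 2 + 25 + 9 + 20 = 56

56 m


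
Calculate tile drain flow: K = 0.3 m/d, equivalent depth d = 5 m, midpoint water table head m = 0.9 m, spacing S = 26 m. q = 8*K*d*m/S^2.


q = 8*K*d*m/S^2
q = 8*0.3*5*0.9/26^2
q = 10.8000 / 676

0.0160 m/d


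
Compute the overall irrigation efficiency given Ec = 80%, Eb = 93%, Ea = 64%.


Ec = 0.8, Eb = 0.93, Ea = 0.64
E = 0.8 * 0.93 * 0.64 * 100 = 47.6160%

47.6160 %


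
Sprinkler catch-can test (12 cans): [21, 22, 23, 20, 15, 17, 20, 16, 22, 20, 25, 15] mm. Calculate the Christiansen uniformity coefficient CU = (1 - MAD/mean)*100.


mean = 19.666667 mm
MAD = 2.611111 mm
CU = (1 - 2.611111/19.666667)*100

86.7232 %


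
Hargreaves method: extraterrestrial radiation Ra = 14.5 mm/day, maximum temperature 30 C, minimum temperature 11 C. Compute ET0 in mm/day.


Tmean = (Tmax + Tmin)/2 = (30 + 11)/2 = 20.5
ET0 = 0.0023 * 14.5 * (20.5 + 17.8) * sqrt(30 - 11)
ET0 = 0.0023 * 14.5 * 38.3 * 4.358899

5.5676 mm/day


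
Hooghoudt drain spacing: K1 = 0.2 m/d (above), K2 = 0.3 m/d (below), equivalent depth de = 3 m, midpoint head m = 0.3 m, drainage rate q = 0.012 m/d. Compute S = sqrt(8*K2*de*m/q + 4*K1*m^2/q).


S^2 = 8*K2*de*m/q + 4*K1*m^2/q
S^2 = 8*0.3*3*0.3/0.012 + 4*0.2*0.3^2/0.012
S = sqrt(186.0000)

13.6382 m


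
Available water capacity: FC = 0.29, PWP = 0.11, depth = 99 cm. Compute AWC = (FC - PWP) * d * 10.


AWC = (FC - PWP) * d * 10
AWC = (0.29 - 0.11) * 99 * 10
AWC = 0.1800 * 99 * 10

178.2000 mm


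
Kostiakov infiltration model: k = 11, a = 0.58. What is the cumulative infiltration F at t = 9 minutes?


F = k * t^a = 11 * 9^0.58
F = 11 * 3.576520

39.3417 mm


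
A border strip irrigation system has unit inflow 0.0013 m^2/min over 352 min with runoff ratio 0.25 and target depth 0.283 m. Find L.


L = q*t/((1+r)*Z)
L = 0.0013*352/((1+0.25)*0.283)
L = 0.4576/0.35375

1.2936 m


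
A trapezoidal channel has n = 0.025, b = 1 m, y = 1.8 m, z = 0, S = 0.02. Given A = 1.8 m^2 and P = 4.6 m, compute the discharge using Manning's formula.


R = A/P = 1.8/4.6 = 0.391304
Q = (1/0.025) * 1.8 * 0.391304^(2/3) * 0.02^0.5

5.4474 m^3/s


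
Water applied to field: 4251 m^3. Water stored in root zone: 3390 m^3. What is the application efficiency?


Ea = V_root / V_field * 100 = 3390 / 4251 * 100 = 79.7459%

79.7459 %


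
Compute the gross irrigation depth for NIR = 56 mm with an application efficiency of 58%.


Ea = 58% = 0.58
GID = NIR / Ea = 56 / 0.58 = 96.5517 mm

96.5517 mm


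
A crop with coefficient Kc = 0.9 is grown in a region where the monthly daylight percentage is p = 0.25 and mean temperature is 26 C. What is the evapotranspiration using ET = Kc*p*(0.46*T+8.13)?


ET = Kc * p * (0.46*T + 8.13)
ET = 0.9 * 0.25 * (0.46*26 + 8.13)
ET = 0.9 * 0.25 * 20.0900

4.5203 mm/day


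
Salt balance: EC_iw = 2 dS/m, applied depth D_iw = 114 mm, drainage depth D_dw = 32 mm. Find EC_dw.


EC_dw = EC_iw * D_iw / D_dw
EC_dw = 2 * 114 / 32
EC_dw = 228 / 32

7.1250 dS/m


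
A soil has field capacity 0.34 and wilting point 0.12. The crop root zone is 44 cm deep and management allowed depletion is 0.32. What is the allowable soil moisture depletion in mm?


SMD = (FC - PWP) * d * MAD * 10
SMD = (0.34 - 0.12) * 44 * 0.32 * 10
SMD = 0.2200 * 44 * 0.32 * 10

30.9760 mm


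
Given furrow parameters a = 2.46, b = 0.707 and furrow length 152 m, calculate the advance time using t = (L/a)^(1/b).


t = (L/a)^(1/b)
t = (152/2.46)^(1/0.707)
t = 61.788618^(1/0.707)

341.2790 min


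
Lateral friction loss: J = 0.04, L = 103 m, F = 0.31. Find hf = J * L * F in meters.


hf = J * L * F = 0.04 * 103 * 0.31 = 1.2772 m

1.2772 m


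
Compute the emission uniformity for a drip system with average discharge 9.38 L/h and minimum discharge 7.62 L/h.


EU = (q_min/q_avg)*100 = (7.62/9.38)*100 = 81.2367%

81.2367 %


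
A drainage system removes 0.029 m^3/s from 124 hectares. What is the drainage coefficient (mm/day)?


DC = Q * 86400 / (A * 10000) * 1000
DC = 0.029 * 86400 / (124 * 10000) * 1000
DC = 2505600.0000 / 1240000

2.0206 mm/day


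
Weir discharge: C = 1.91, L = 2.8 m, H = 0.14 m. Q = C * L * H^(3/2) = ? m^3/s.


Q = C * L * H^(3/2) = 1.91 * 2.8 * 0.14^1.5 = 1.91 * 2.8 * 0.052383

0.2801 m^3/s


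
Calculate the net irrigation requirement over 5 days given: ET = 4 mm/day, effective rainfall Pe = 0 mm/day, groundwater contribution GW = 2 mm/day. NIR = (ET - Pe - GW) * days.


Daily deficit = ET - Pe - GW = 4 - 0 - 2 = 2 mm/day
NIR = 2 * 5 = 10 mm

10.0000 mm


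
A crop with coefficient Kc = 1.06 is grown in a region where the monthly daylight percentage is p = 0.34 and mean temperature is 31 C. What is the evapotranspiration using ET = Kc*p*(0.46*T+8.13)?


ET = Kc * p * (0.46*T + 8.13)
ET = 1.06 * 0.34 * (0.46*31 + 8.13)
ET = 1.06 * 0.34 * 22.3900

8.0694 mm/day


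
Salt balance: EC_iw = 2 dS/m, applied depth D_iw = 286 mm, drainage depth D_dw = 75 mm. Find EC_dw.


EC_dw = EC_iw * D_iw / D_dw
EC_dw = 2 * 286 / 75
EC_dw = 572 / 75

7.6267 dS/m


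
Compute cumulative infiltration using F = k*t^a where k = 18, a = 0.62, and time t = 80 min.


F = k * t^a = 18 * 80^0.62
F = 18 * 15.132678

272.3882 mm


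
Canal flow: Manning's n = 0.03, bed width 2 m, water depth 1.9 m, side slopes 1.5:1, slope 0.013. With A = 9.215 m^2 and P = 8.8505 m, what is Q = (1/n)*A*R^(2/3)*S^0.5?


R = A/P = 9.215/8.8505 = 1.041184
Q = (1/0.03) * 9.215 * 1.041184^(2/3) * 0.013^0.5

35.9775 m^3/s


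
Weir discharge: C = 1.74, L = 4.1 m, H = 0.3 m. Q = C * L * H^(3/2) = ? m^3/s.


Q = C * L * H^(3/2) = 1.74 * 4.1 * 0.3^1.5 = 1.74 * 4.1 * 0.164317

1.1722 m^3/s


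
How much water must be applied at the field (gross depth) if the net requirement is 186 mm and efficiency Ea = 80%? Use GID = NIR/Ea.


Ea = 80% = 0.8
GID = NIR / Ea = 186 / 0.8 = 232.5000 mm

232.5000 mm


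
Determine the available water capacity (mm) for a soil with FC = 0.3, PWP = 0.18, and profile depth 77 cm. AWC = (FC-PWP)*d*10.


AWC = (FC - PWP) * d * 10
AWC = (0.3 - 0.18) * 77 * 10
AWC = 0.1200 * 77 * 10

92.4000 mm


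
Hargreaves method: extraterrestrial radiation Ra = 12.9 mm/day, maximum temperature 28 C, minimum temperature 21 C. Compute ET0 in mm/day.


Tmean = (Tmax + Tmin)/2 = (28 + 21)/2 = 24.5
ET0 = 0.0023 * 12.9 * (24.5 + 17.8) * sqrt(28 - 21)
ET0 = 0.0023 * 12.9 * 42.3 * 2.645751

3.3205 mm/day


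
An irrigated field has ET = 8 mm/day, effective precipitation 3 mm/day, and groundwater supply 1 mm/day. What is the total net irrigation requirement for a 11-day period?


Daily deficit = ET - Pe - GW = 8 - 3 - 1 = 4 mm/day
NIR = 4 * 11 = 44 mm

44.0000 mm


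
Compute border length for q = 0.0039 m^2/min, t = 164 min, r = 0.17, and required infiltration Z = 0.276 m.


L = q*t/((1+r)*Z)
L = 0.0039*164/((1+0.17)*0.276)
L = 0.6396/0.32292

1.9807 m


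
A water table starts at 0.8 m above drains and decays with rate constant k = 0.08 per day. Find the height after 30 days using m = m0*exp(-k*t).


m = m0 * exp(-k*t)
m = 0.8 * exp(-0.08 * 30)
m = 0.8 * exp(-2.4000)

0.0726 m


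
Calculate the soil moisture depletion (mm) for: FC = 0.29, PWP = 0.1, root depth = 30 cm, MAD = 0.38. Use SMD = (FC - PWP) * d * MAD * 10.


SMD = (FC - PWP) * d * MAD * 10
SMD = (0.29 - 0.1) * 30 * 0.38 * 10
SMD = 0.1900 * 30 * 0.38 * 10

21.6600 mm


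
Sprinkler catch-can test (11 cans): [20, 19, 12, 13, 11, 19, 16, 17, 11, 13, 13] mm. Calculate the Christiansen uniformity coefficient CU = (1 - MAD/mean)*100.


mean = 14.909091 mm
MAD = 2.991736 mm
CU = (1 - 2.991736/14.909091)*100

79.9335 %


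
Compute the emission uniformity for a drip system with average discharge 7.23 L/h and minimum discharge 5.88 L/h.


EU = (q_min/q_avg)*100 = (5.88/7.23)*100 = 81.3278%

81.3278 %


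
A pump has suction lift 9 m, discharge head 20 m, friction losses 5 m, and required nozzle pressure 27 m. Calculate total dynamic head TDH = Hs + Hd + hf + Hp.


TDH = Hs + Hd + hf + Hp = 9 + 20 + 5 + 27 = 61

61 m


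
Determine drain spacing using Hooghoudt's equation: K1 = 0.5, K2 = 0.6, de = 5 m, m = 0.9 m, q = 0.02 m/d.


S^2 = 8*K2*de*m/q + 4*K1*m^2/q
S^2 = 8*0.6*5*0.9/0.02 + 4*0.5*0.9^2/0.02
S = sqrt(1161.0000)

34.0735 m


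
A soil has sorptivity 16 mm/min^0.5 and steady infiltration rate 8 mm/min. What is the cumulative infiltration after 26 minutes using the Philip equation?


F = S*sqrt(t) + A*t
F = 16*sqrt(26) + 8*26
F = 16*5.099020 + 208

289.5843 mm


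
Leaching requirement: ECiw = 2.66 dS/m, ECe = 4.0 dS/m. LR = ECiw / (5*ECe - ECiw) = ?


LR = ECiw / (5*ECe - ECiw)
LR = 2.66 / (5*4.0 - 2.66)
LR = 2.66 / 17.3400

0.1534


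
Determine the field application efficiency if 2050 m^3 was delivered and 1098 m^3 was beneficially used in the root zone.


Ea = V_root / V_field * 100 = 1098 / 2050 * 100 = 53.5610%

53.5610 %


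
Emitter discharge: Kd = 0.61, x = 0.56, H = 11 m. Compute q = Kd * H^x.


q = Kd * H^x = 0.61 * 11^0.56 = 0.61 * 3.829834

2.3362 L/h


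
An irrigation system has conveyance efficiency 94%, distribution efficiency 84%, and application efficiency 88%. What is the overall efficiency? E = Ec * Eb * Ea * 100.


Ec = 0.94, Eb = 0.84, Ea = 0.88
E = 0.94 * 0.84 * 0.88 * 100 = 69.4848%

69.4848 %


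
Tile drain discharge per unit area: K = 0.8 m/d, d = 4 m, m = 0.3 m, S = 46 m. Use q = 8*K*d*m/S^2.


q = 8*K*d*m/S^2
q = 8*0.8*4*0.3/46^2
q = 7.6800 / 2116

0.0036 m/d


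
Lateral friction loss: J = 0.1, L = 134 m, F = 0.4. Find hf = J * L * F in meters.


hf = J * L * F = 0.1 * 134 * 0.4 = 5.3600 m

5.3600 m


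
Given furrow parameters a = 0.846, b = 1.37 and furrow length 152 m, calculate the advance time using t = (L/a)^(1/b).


t = (L/a)^(1/b)
t = (152/0.846)^(1/1.37)
t = 179.669031^(1/1.37)

44.2182 min


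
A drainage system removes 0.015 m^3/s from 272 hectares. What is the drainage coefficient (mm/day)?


DC = Q * 86400 / (A * 10000) * 1000
DC = 0.015 * 86400 / (272 * 10000) * 1000
DC = 1296000.0000 / 2720000

0.4765 mm/day


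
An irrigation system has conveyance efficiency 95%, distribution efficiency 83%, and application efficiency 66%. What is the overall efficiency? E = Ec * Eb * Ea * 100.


Ec = 0.95, Eb = 0.83, Ea = 0.66
E = 0.95 * 0.83 * 0.66 * 100 = 52.0410%

52.0410 %


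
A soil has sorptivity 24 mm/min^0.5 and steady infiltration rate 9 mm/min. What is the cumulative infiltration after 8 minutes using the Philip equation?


F = S*sqrt(t) + A*t
F = 24*sqrt(8) + 9*8
F = 24*2.828427 + 72

139.8822 mm


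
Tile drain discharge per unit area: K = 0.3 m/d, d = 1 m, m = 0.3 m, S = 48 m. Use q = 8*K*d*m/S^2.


q = 8*K*d*m/S^2
q = 8*0.3*1*0.3/48^2
q = 0.7200 / 2304

3.1250e-04 m/d


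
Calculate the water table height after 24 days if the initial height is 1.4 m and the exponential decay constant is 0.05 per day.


m = m0 * exp(-k*t)
m = 1.4 * exp(-0.05 * 24)
m = 1.4 * exp(-1.2000)

0.4217 m


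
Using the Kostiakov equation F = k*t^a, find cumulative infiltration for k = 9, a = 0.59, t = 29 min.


F = k * t^a = 9 * 29^0.59
F = 9 * 7.291465

65.6232 mm


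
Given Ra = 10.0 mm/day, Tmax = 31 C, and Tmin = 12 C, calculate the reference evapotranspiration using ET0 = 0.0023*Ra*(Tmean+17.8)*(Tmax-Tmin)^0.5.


Tmean = (Tmax + Tmin)/2 = (31 + 12)/2 = 21.5
ET0 = 0.0023 * 10.0 * (21.5 + 17.8) * sqrt(31 - 12)
ET0 = 0.0023 * 10.0 * 39.3 * 4.358899

3.9400 mm/day


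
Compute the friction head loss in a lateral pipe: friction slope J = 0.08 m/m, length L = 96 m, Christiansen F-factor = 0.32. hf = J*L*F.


hf = J * L * F = 0.08 * 96 * 0.32 = 2.4576 m

2.4576 m


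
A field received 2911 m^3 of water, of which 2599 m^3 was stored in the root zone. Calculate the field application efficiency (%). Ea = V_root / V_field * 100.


Ea = V_root / V_field * 100 = 2599 / 2911 * 100 = 89.2820%

89.2820 %


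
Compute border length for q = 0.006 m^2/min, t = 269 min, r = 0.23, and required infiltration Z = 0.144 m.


L = q*t/((1+r)*Z)
L = 0.006*269/((1+0.23)*0.144)
L = 1.614/0.17712

9.1125 m


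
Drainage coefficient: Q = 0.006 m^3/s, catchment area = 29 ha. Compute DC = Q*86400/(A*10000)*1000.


DC = Q * 86400 / (A * 10000) * 1000
DC = 0.006 * 86400 / (29 * 10000) * 1000
DC = 518400.0000 / 290000

1.7876 mm/day


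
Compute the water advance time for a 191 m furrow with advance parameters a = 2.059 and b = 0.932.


t = (L/a)^(1/b)
t = (191/2.059)^(1/0.932)
t = 92.763477^(1/0.932)

129.0980 min


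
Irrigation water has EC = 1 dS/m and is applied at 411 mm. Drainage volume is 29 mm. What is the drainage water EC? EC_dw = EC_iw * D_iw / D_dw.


EC_dw = EC_iw * D_iw / D_dw
EC_dw = 1 * 411 / 29
EC_dw = 411 / 29

14.1724 dS/m


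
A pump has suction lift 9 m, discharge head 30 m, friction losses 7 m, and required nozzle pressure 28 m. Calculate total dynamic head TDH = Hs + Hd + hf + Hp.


TDH = Hs + Hd + hf + Hp = 9 + 30 + 7 + 28 = 74

74 m


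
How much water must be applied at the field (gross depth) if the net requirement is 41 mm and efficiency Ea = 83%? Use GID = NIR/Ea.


Ea = 83% = 0.83
GID = NIR / Ea = 41 / 0.83 = 49.3976 mm

49.3976 mm


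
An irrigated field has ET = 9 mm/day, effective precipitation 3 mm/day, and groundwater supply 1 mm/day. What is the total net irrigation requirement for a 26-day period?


Daily deficit = ET - Pe - GW = 9 - 3 - 1 = 5 mm/day
NIR = 5 * 26 = 130 mm

130.0000 mm


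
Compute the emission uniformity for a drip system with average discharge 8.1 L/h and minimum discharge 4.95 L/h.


EU = (q_min/q_avg)*100 = (4.95/8.1)*100 = 61.1111%

61.1111 %


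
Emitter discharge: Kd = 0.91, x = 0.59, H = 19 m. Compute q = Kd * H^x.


q = Kd * H^x = 0.91 * 19^0.59 = 0.91 * 5.681521

5.1702 L/h


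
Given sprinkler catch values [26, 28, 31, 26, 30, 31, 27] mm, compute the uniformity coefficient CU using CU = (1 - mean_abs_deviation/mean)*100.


mean = 28.428571 mm
MAD = 1.918367 mm
CU = (1 - 1.918367/28.428571)*100

93.2520 %


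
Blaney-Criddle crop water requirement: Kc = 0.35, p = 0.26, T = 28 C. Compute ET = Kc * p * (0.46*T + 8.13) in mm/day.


ET = Kc * p * (0.46*T + 8.13)
ET = 0.35 * 0.26 * (0.46*28 + 8.13)
ET = 0.35 * 0.26 * 21.0100

1.9119 mm/day


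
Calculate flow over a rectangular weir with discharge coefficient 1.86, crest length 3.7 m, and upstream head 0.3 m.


Q = C * L * H^(3/2) = 1.86 * 3.7 * 0.3^1.5 = 1.86 * 3.7 * 0.164317

1.1308 m^3/s


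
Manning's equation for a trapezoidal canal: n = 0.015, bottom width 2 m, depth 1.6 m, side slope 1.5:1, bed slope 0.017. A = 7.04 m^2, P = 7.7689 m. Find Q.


R = A/P = 7.04/7.7689 = 0.906177
Q = (1/0.015) * 7.04 * 0.906177^(2/3) * 0.017^0.5

57.3035 m^3/s


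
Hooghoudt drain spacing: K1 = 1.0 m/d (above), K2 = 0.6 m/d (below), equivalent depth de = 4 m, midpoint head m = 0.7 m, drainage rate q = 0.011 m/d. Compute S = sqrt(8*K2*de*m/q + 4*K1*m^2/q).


S^2 = 8*K2*de*m/q + 4*K1*m^2/q
S^2 = 8*0.6*4*0.7/0.011 + 4*1.0*0.7^2/0.011
S = sqrt(1400.0000)

37.4166 m


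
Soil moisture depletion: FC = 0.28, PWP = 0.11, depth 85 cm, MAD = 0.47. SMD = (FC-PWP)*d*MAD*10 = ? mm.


SMD = (FC - PWP) * d * MAD * 10
SMD = (0.28 - 0.11) * 85 * 0.47 * 10
SMD = 0.1700 * 85 * 0.47 * 10

67.9150 mm


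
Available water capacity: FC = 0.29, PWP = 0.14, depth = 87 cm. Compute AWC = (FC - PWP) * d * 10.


AWC = (FC - PWP) * d * 10
AWC = (0.29 - 0.14) * 87 * 10
AWC = 0.1500 * 87 * 10

130.5000 mm


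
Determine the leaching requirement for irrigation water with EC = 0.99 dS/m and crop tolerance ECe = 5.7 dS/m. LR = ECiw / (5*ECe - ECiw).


LR = ECiw / (5*ECe - ECiw)
LR = 0.99 / (5*5.7 - 0.99)
LR = 0.99 / 27.5100

0.0360


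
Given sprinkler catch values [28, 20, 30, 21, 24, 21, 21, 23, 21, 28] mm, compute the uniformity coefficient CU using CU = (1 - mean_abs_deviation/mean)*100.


mean = 23.700000 mm
MAD = 3.040000 mm
CU = (1 - 3.040000/23.700000)*100

87.1730 %


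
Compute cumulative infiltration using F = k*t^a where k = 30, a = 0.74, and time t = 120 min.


F = k * t^a = 30 * 120^0.74
F = 30 * 34.561622

1036.8487 mm


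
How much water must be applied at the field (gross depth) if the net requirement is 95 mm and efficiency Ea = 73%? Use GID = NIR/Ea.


Ea = 73% = 0.73
GID = NIR / Ea = 95 / 0.73 = 130.1370 mm

130.1370 mm


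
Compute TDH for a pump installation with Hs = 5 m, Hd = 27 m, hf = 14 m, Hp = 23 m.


TDH = Hs + Hd + hf + Hp = 5 + 27 + 14 + 23 = 69

69 m


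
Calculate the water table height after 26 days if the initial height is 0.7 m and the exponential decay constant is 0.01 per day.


m = m0 * exp(-k*t)
m = 0.7 * exp(-0.01 * 26)
m = 0.7 * exp(-0.2600)

0.5397 m


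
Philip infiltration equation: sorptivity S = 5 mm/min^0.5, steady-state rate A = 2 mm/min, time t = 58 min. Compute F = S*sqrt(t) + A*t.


F = S*sqrt(t) + A*t
F = 5*sqrt(58) + 2*58
F = 5*7.615773 + 116

154.0789 mm


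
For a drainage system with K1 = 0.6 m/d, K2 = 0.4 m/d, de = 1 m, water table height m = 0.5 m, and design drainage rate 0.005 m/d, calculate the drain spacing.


S^2 = 8*K2*de*m/q + 4*K1*m^2/q
S^2 = 8*0.4*1*0.5/0.005 + 4*0.6*0.5^2/0.005
S = sqrt(440.0000)

20.9762 m


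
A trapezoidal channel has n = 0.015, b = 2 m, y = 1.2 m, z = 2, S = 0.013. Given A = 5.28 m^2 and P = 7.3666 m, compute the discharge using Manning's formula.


R = A/P = 5.28/7.3666 = 0.716749
Q = (1/0.015) * 5.28 * 0.716749^(2/3) * 0.013^0.5

32.1434 m^3/s


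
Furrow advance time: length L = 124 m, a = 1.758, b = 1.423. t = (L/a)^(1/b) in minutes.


t = (L/a)^(1/b)
t = (124/1.758)^(1/1.423)
t = 70.534699^(1/1.423)

19.9043 min


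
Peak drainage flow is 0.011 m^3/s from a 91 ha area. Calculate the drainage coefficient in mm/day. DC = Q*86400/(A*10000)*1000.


DC = Q * 86400 / (A * 10000) * 1000
DC = 0.011 * 86400 / (91 * 10000) * 1000
DC = 950400.0000 / 910000

1.0444 mm/day


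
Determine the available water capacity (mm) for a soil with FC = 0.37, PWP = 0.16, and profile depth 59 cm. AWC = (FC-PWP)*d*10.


AWC = (FC - PWP) * d * 10
AWC = (0.37 - 0.16) * 59 * 10
AWC = 0.2100 * 59 * 10

123.9000 mm


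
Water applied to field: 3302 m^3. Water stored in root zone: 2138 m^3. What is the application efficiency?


Ea = V_root / V_field * 100 = 2138 / 3302 * 100 = 64.7486%

64.7486 %


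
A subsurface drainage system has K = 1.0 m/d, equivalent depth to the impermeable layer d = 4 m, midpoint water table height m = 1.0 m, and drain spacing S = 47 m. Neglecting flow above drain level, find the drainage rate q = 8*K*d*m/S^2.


q = 8*K*d*m/S^2
q = 8*1.0*4*1.0/47^2
q = 32.0000 / 2209

0.0145 m/d


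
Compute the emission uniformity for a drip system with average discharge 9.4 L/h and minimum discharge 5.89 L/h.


EU = (q_min/q_avg)*100 = (5.89/9.4)*100 = 62.6596%

62.6596 %


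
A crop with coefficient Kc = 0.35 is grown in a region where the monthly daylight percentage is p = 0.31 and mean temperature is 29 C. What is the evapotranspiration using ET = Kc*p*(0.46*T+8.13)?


ET = Kc * p * (0.46*T + 8.13)
ET = 0.35 * 0.31 * (0.46*29 + 8.13)
ET = 0.35 * 0.31 * 21.4700

2.3295 mm/day


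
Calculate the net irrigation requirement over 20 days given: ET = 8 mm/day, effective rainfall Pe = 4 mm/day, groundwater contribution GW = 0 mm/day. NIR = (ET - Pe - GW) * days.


Daily deficit = ET - Pe - GW = 8 - 4 - 0 = 4 mm/day
NIR = 4 * 20 = 80 mm

80.0000 mm


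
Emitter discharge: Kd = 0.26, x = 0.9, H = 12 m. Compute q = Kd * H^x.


q = Kd * H^x = 0.26 * 12^0.9 = 0.26 * 9.359726

2.4335 L/h


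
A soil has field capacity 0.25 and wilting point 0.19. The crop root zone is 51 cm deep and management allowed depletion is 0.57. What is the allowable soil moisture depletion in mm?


SMD = (FC - PWP) * d * MAD * 10
SMD = (0.25 - 0.19) * 51 * 0.57 * 10
SMD = 0.0600 * 51 * 0.57 * 10

17.4420 mm


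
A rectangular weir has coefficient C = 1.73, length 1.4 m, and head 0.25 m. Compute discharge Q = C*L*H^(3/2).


Q = C * L * H^(3/2) = 1.73 * 1.4 * 0.25^1.5 = 1.73 * 1.4 * 0.125000

0.3027 m^3/s


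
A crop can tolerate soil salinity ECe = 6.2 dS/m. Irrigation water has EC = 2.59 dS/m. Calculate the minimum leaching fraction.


LR = ECiw / (5*ECe - ECiw)
LR = 2.59 / (5*6.2 - 2.59)
LR = 2.59 / 28.4100

0.0912


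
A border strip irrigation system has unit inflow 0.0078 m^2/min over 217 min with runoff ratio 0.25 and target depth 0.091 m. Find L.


L = q*t/((1+r)*Z)
L = 0.0078*217/((1+0.25)*0.091)
L = 1.6926/0.11375

14.8800 m


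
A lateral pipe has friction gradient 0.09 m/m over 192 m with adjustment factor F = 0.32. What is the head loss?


hf = J * L * F = 0.09 * 192 * 0.32 = 5.5296 m

5.5296 m


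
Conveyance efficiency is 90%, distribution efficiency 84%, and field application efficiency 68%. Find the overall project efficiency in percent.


Ec = 0.9, Eb = 0.84, Ea = 0.68
E = 0.9 * 0.84 * 0.68 * 100 = 51.4080%

51.4080 %


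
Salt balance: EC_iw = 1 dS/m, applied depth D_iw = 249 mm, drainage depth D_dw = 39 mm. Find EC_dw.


EC_dw = EC_iw * D_iw / D_dw
EC_dw = 1 * 249 / 39
EC_dw = 249 / 39

6.3846 dS/m


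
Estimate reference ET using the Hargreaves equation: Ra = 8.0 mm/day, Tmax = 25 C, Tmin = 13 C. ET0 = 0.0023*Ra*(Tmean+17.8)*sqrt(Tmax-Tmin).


Tmean = (Tmax + Tmin)/2 = (25 + 13)/2 = 19.0
ET0 = 0.0023 * 8.0 * (19.0 + 17.8) * sqrt(25 - 13)
ET0 = 0.0023 * 8.0 * 36.8 * 3.464102

2.3456 mm/day


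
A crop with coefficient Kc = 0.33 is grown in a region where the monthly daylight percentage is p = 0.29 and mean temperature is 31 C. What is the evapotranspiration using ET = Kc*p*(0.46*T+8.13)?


ET = Kc * p * (0.46*T + 8.13)
ET = 0.33 * 0.29 * (0.46*31 + 8.13)
ET = 0.33 * 0.29 * 22.3900

2.1427 mm/day


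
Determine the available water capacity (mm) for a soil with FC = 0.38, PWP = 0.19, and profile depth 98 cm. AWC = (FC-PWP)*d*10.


AWC = (FC - PWP) * d * 10
AWC = (0.38 - 0.19) * 98 * 10
AWC = 0.1900 * 98 * 10

186.2000 mm


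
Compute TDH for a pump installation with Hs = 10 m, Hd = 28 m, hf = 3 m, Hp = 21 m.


TDH = Hs + Hd + hf + Hp = 10 + 28 + 3 + 21 = 62

62 m


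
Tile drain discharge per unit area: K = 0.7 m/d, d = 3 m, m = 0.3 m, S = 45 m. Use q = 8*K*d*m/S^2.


q = 8*K*d*m/S^2
q = 8*0.7*3*0.3/45^2
q = 5.0400 / 2025

0.0025 m/d


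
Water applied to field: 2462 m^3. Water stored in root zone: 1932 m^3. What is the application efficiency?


Ea = V_root / V_field * 100 = 1932 / 2462 * 100 = 78.4728%

78.4728 %


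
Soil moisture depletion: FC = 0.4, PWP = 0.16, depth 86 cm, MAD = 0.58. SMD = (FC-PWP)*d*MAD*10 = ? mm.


SMD = (FC - PWP) * d * MAD * 10
SMD = (0.4 - 0.16) * 86 * 0.58 * 10
SMD = 0.2400 * 86 * 0.58 * 10

119.7120 mm
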